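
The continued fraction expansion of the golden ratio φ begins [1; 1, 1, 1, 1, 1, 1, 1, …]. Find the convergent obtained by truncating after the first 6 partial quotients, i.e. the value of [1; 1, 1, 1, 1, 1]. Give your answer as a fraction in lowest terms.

13/8

Work from the innermost term outward:
Start with 1.
1 + 1/(1/1) = 1 + 1/1 = 2/1
1 + 1/(2/1) = 1 + 1/2 = 3/2
1 + 1/(3/2) = 1 + 2/3 = 5/3
1 + 1/(5/3) = 1 + 3/5 = 8/5
1 + 1/(8/5) = 1 + 5/8 = 13/8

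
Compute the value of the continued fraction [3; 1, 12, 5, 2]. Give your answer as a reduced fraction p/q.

569/145

Collapse the nested fraction from the inside out:
Start with 2.
5 + 1/(2/1) = 5 + 1/2 = 11/2
12 + 1/(11/2) = 12 + 2/11 = 134/11
1 + 1/(134/11) = 1 + 11/134 = 145/134
3 + 1/(145/134) = 3 + 134/145 = 569/145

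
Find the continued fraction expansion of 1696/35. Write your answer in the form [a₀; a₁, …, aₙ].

1696 = 48·35 + 16, so a_0 = 48
35 = 2·16 + 3, so a_1 = 2
16 = 5·3 + 1, so a_2 = 5
3 = 3·1 + 0, so a_3 = 3

[48; 2, 5, 3]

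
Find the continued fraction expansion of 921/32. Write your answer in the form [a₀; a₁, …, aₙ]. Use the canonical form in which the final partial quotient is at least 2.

[28; 1, 3, 1, 1, 3]

⌊921/32⌋ = 28, remainder 25
⌊32/25⌋ = 1, remainder 7
⌊25/7⌋ = 3, remainder 4
⌊7/4⌋ = 1, remainder 3
⌊4/3⌋ = 1, remainder 1
⌊3/1⌋ = 3, remainder 0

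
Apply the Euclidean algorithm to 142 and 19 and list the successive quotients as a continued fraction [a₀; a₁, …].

[7; 2, 9]

⌊142/19⌋ = 7, remainder 9
⌊19/9⌋ = 2, remainder 1
⌊9/1⌋ = 9, remainder 0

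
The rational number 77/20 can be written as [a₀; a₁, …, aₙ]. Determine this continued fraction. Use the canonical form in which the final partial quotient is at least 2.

Apply division with remainder until the remainder is 0:
⌊77/20⌋ = 3, remainder 17
⌊20/17⌋ = 1, remainder 3
⌊17/3⌋ = 5, remainder 2
⌊3/2⌋ = 1, remainder 1
⌊2/1⌋ = 2, remainder 0

[3; 1, 5, 1, 2]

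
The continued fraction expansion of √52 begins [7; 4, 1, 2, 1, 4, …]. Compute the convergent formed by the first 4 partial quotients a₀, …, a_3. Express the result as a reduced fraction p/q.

Collapse the nested fraction from the inside out:
Start with 2.
1 + 1/(2/1) = 1 + 1/2 = 3/2
4 + 1/(3/2) = 4 + 2/3 = 14/3
7 + 1/(14/3) = 7 + 3/14 = 101/14

101/14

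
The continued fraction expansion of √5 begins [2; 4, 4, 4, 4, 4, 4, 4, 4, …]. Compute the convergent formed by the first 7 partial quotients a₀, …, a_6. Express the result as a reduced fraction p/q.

Build up convergents one term at a time:
a_0 = 2: 2/1
a_1 = 4: 9/4
a_2 = 4: 38/17
a_3 = 4: 161/72
a_4 = 4: 682/305
a_5 = 4: 2889/1292
a_6 = 4: 12238/5473

12238/5473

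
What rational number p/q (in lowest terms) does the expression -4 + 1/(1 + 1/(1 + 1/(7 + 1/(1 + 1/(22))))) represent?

-1350/389

Start with 22.
1 + 1/(22/1) = 1 + 1/22 = 23/22
7 + 1/(23/22) = 7 + 22/23 = 183/23
1 + 1/(183/23) = 1 + 23/183 = 206/183
1 + 1/(206/183) = 1 + 183/206 = 389/206
-4 + 1/(389/206) = -4 + 206/389 = -1350/389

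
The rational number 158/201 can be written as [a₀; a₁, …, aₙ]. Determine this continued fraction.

Run the Euclidean algorithm, recording each quotient:
⌊158/201⌋ = 0, remainder 158
⌊201/158⌋ = 1, remainder 43
⌊158/43⌋ = 3, remainder 29
⌊43/29⌋ = 1, remainder 14
⌊29/14⌋ = 2, remainder 1
⌊14/1⌋ = 14, remainder 0

[0; 1, 3, 1, 2, 14]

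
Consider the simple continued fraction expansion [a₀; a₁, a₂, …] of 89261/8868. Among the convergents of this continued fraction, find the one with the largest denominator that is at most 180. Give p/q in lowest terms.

List convergents until the denominator exceeds the bound:
a_0 = 10: 10/1  (≤ bound)
a_1 = 15: 151/15  (≤ bound)
a_2 = 3: 463/46  (≤ bound)
a_3 = 1: 614/61  (≤ bound)
a_4 = 3: 2305/229  (> 180, stop)

614/61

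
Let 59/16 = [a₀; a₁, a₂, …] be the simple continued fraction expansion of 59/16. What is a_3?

⌊59/16⌋ = 3, remainder 11
⌊16/11⌋ = 1, remainder 5
⌊11/5⌋ = 2, remainder 1
⌊5/1⌋ = 5, remainder 0

5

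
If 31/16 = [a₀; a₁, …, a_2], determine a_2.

⌊31/16⌋ = 1, remainder 15
⌊16/15⌋ = 1, remainder 1
⌊15/1⌋ = 15, remainder 0

15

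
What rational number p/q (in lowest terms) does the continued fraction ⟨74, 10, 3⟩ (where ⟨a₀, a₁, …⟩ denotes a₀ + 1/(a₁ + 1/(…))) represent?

2297/31

a_0 = 74: 74/1
a_1 = 10: 741/10
a_2 = 3: 2297/31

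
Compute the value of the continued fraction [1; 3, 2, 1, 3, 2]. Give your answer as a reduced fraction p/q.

109/84

Work from the innermost term outward:
Start with 2.
3 + 1/(2/1) = 3 + 1/2 = 7/2
1 + 1/(7/2) = 1 + 2/7 = 9/7
2 + 1/(9/7) = 2 + 7/9 = 25/9
3 + 1/(25/9) = 3 + 9/25 = 84/25
1 + 1/(84/25) = 1 + 25/84 = 109/84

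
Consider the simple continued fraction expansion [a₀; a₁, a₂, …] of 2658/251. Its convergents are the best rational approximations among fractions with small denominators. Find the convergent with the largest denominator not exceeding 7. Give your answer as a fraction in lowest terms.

53/5

a_0 = 10: 10/1  (≤ bound)
a_1 = 1: 11/1  (≤ bound)
a_2 = 1: 21/2  (≤ bound)
a_3 = 2: 53/5  (≤ bound)
a_4 = 3: 180/17  (> 7, stop)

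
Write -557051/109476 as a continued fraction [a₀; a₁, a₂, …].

[-6; 1, 10, 3, 8, 55, 7]

Apply division with remainder until the remainder is 0:
⌊-557051/109476⌋ = -6, remainder 99805
⌊109476/99805⌋ = 1, remainder 9671
⌊99805/9671⌋ = 10, remainder 3095
⌊9671/3095⌋ = 3, remainder 386
⌊3095/386⌋ = 8, remainder 7
⌊386/7⌋ = 55, remainder 1
⌊7/1⌋ = 7, remainder 0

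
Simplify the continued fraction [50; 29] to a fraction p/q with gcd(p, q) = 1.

1451/29

Compute successive convergents:
a_0 = 50: 50/1
a_1 = 29: 1451/29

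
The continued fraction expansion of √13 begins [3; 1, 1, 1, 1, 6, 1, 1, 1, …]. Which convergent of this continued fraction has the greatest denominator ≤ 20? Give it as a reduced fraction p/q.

a_0 = 3: 3/1  (≤ bound)
a_1 = 1: 4/1  (≤ bound)
a_2 = 1: 7/2  (≤ bound)
a_3 = 1: 11/3  (≤ bound)
a_4 = 1: 18/5  (≤ bound)
a_5 = 6: 119/33  (> 20, stop)

18/5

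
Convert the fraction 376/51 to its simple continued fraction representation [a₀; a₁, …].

[7; 2, 1, 2, 6]

Run the Euclidean algorithm, recording each quotient:
376 ÷ 51 → quotient 7, remainder 19
51 ÷ 19 → quotient 2, remainder 13
19 ÷ 13 → quotient 1, remainder 6
13 ÷ 6 → quotient 2, remainder 1
6 ÷ 1 → quotient 6, remainder 0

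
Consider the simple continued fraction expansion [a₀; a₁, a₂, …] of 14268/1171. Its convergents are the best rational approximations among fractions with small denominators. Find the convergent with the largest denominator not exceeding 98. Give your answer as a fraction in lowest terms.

463/38

a_0 = 12: 12/1  (≤ bound)
a_1 = 5: 61/5  (≤ bound)
a_2 = 2: 134/11  (≤ bound)
a_3 = 2: 329/27  (≤ bound)
a_4 = 1: 463/38  (≤ bound)
a_5 = 2: 1255/103  (> 98, stop)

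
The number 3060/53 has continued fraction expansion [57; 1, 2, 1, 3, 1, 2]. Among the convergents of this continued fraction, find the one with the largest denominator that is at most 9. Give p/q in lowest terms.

a_0 = 57: 57/1  (≤ bound)
a_1 = 1: 58/1  (≤ bound)
a_2 = 2: 173/3  (≤ bound)
a_3 = 1: 231/4  (≤ bound)
a_4 = 3: 866/15  (> 9, stop)

231/4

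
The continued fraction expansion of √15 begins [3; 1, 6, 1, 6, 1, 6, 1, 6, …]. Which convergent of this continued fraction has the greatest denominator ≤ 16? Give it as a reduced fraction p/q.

31/8

List convergents until the denominator exceeds the bound:
a_0 = 3: 3/1  (≤ bound)
a_1 = 1: 4/1  (≤ bound)
a_2 = 6: 27/7  (≤ bound)
a_3 = 1: 31/8  (≤ bound)
a_4 = 6: 213/55  (> 16, stop)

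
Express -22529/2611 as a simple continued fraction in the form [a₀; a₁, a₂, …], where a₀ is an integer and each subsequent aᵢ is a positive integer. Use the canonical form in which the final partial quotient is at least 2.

[-9; 2, 1, 2, 4, 10, 2, 3]

-22529 = -9·2611 + 970, so a_0 = -9
2611 = 2·970 + 671, so a_1 = 2
970 = 1·671 + 299, so a_2 = 1
671 = 2·299 + 73, so a_3 = 2
299 = 4·73 + 7, so a_4 = 4
73 = 10·7 + 3, so a_5 = 10
7 = 2·3 + 1, so a_6 = 2
3 = 3·1 + 0, so a_7 = 3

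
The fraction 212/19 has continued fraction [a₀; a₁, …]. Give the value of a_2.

3

Apply division with remainder until the remainder is 0:
212 ÷ 19 → quotient 11, remainder 3
19 ÷ 3 → quotient 6, remainder 1
3 ÷ 1 → quotient 3, remainder 0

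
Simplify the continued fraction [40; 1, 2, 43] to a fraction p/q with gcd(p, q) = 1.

a_0 = 40: 40/1
a_1 = 1: 41/1
a_2 = 2: 122/3
a_3 = 43: 5287/130

5287/130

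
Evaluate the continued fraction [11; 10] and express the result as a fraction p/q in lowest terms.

111/10

a_0 = 11: 11/1
a_1 = 10: 111/10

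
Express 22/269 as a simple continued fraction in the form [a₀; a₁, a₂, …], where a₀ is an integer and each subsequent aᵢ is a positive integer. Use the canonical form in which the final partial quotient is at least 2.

[0; 12, 4, 2, 2]

22 = 0·269 + 22, so a_0 = 0
269 = 12·22 + 5, so a_1 = 12
22 = 4·5 + 2, so a_2 = 4
5 = 2·2 + 1, so a_3 = 2
2 = 2·1 + 0, so a_4 = 2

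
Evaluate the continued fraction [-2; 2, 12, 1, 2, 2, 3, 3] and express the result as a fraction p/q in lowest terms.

-3170/2087

Start with 3.
3 + 1/(3/1) = 3 + 1/3 = 10/3
2 + 1/(10/3) = 2 + 3/10 = 23/10
2 + 1/(23/10) = 2 + 10/23 = 56/23
1 + 1/(56/23) = 1 + 23/56 = 79/56
12 + 1/(79/56) = 12 + 56/79 = 1004/79
2 + 1/(1004/79) = 2 + 79/1004 = 2087/1004
-2 + 1/(2087/1004) = -2 + 1004/2087 = -3170/2087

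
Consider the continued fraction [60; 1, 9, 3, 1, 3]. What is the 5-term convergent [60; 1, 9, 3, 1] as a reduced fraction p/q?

2497/41

Start with 1.
3 + 1/(1/1) = 3 + 1/1 = 4/1
9 + 1/(4/1) = 9 + 1/4 = 37/4
1 + 1/(37/4) = 1 + 4/37 = 41/37
60 + 1/(41/37) = 60 + 37/41 = 2497/41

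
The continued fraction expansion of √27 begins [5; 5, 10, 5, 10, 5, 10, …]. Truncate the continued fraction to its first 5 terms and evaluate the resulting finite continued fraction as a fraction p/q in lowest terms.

13775/2651

Starting at the tail and folding back:
Start with 10.
5 + 1/(10/1) = 5 + 1/10 = 51/10
10 + 1/(51/10) = 10 + 10/51 = 520/51
5 + 1/(520/51) = 5 + 51/520 = 2651/520
5 + 1/(2651/520) = 5 + 520/2651 = 13775/2651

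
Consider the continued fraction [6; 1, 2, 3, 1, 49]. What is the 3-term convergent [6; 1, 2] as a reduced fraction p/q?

20/3

Collapse the nested fraction from the inside out:
Start with 2.
1 + 1/(2/1) = 1 + 1/2 = 3/2
6 + 1/(3/2) = 6 + 2/3 = 20/3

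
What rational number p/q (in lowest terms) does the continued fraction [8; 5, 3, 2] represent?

303/37

Start with 2.
3 + 1/(2/1) = 3 + 1/2 = 7/2
5 + 1/(7/2) = 5 + 2/7 = 37/7
8 + 1/(37/7) = 8 + 7/37 = 303/37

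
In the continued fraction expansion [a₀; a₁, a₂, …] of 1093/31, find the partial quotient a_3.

1093 = 35·31 + 8, so a_0 = 35
31 = 3·8 + 7, so a_1 = 3
8 = 1·7 + 1, so a_2 = 1
7 = 7·1 + 0, so a_3 = 7

7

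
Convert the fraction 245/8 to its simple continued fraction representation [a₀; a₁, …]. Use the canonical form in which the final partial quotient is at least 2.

[30; 1, 1, 1, 2]

245 = 30·8 + 5, so a_0 = 30
8 = 1·5 + 3, so a_1 = 1
5 = 1·3 + 2, so a_2 = 1
3 = 1·2 + 1, so a_3 = 1
2 = 2·1 + 0, so a_4 = 2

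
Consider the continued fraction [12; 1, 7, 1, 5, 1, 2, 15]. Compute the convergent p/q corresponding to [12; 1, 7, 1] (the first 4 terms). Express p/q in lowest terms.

116/9

a_0 = 12: 12/1
a_1 = 1: 13/1
a_2 = 7: 103/8
a_3 = 1: 116/9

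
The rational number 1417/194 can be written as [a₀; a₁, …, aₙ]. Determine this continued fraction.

[7; 3, 3, 2, 8]

Apply division with remainder until the remainder is 0:
⌊1417/194⌋ = 7, remainder 59
⌊194/59⌋ = 3, remainder 17
⌊59/17⌋ = 3, remainder 8
⌊17/8⌋ = 2, remainder 1
⌊8/1⌋ = 8, remainder 0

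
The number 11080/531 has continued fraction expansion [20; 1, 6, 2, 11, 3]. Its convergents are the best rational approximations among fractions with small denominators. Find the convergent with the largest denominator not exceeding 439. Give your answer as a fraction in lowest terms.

a_0 = 20: 20/1  (≤ bound)
a_1 = 1: 21/1  (≤ bound)
a_2 = 6: 146/7  (≤ bound)
a_3 = 2: 313/15  (≤ bound)
a_4 = 11: 3589/172  (≤ bound)
a_5 = 3: 11080/531  (> 439, stop)

3589/172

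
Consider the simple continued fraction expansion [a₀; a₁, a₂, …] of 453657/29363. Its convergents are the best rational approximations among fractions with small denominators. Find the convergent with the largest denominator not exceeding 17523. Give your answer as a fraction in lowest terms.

218416/14137

a_0 = 15: 15/1  (≤ bound)
a_1 = 2: 31/2  (≤ bound)
a_2 = 4: 139/9  (≤ bound)
a_3 = 2: 309/20  (≤ bound)
a_4 = 53: 16516/1069  (≤ bound)
a_5 = 1: 16825/1089  (≤ bound)
a_6 = 12: 218416/14137  (≤ bound)
a_7 = 2: 453657/29363  (> 17523, stop)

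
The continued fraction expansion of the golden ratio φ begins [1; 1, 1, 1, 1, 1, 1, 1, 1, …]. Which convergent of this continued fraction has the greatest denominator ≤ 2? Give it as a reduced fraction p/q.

List convergents until the denominator exceeds the bound:
a_0 = 1: 1/1  (≤ bound)
a_1 = 1: 2/1  (≤ bound)
a_2 = 1: 3/2  (≤ bound)
a_3 = 1: 5/3  (> 2, stop)

3/2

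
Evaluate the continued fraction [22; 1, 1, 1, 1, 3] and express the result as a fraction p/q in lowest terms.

Collapse the nested fraction from the inside out:
Start with 3.
1 + 1/(3/1) = 1 + 1/3 = 4/3
1 + 1/(4/3) = 1 + 3/4 = 7/4
1 + 1/(7/4) = 1 + 4/7 = 11/7
1 + 1/(11/7) = 1 + 7/11 = 18/11
22 + 1/(18/11) = 22 + 11/18 = 407/18

407/18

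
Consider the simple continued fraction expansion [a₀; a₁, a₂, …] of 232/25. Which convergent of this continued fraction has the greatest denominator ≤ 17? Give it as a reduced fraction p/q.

a_0 = 9: 9/1  (≤ bound)
a_1 = 3: 28/3  (≤ bound)
a_2 = 1: 37/4  (≤ bound)
a_3 = 1: 65/7  (≤ bound)
a_4 = 3: 232/25  (> 17, stop)

65/7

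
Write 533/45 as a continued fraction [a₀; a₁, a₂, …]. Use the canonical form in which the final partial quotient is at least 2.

[11; 1, 5, 2, 3]

533 ÷ 45 → quotient 11, remainder 38
45 ÷ 38 → quotient 1, remainder 7
38 ÷ 7 → quotient 5, remainder 3
7 ÷ 3 → quotient 2, remainder 1
3 ÷ 1 → quotient 3, remainder 0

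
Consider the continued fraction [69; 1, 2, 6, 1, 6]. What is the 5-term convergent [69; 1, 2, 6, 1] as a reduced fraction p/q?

1533/22

Use the convergent recurrence hₖ = aₖ·hₖ₋₁ + hₖ₋₂ (and likewise for the denominators kₖ):
a_0 = 69: 69/1
a_1 = 1: 70/1
a_2 = 2: 209/3
a_3 = 6: 1324/19
a_4 = 1: 1533/22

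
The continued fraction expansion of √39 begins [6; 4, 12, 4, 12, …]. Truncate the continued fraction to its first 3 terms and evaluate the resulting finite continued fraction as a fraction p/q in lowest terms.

Collapse the nested fraction from the inside out:
Start with 12.
4 + 1/(12/1) = 4 + 1/12 = 49/12
6 + 1/(49/12) = 6 + 12/49 = 306/49

306/49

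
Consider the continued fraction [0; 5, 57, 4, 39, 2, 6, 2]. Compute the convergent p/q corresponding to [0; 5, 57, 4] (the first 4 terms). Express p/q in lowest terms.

229/1149

a_0 = 0: 0/1
a_1 = 5: 1/5
a_2 = 57: 57/286
a_3 = 4: 229/1149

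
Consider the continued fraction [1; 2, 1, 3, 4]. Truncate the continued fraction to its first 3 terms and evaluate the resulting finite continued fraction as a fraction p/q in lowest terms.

Build up convergents one term at a time:
a_0 = 1: 1/1
a_1 = 2: 3/2
a_2 = 1: 4/3

4/3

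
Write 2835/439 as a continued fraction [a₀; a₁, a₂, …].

⌊2835/439⌋ = 6, remainder 201
⌊439/201⌋ = 2, remainder 37
⌊201/37⌋ = 5, remainder 16
⌊37/16⌋ = 2, remainder 5
⌊16/5⌋ = 3, remainder 1
⌊5/1⌋ = 5, remainder 0

[6; 2, 5, 2, 3, 5]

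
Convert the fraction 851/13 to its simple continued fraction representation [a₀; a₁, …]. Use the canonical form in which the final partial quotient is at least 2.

851 = 65·13 + 6, so a_0 = 65
13 = 2·6 + 1, so a_1 = 2
6 = 6·1 + 0, so a_2 = 6

[65; 2, 6]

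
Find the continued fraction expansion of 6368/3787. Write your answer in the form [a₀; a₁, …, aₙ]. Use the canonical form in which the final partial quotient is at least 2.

Run the Euclidean algorithm, recording each quotient:
6368 = 1·3787 + 2581, so a_0 = 1
3787 = 1·2581 + 1206, so a_1 = 1
2581 = 2·1206 + 169, so a_2 = 2
1206 = 7·169 + 23, so a_3 = 7
169 = 7·23 + 8, so a_4 = 7
23 = 2·8 + 7, so a_5 = 2
8 = 1·7 + 1, so a_6 = 1
7 = 7·1 + 0, so a_7 = 7

[1; 1, 2, 7, 7, 2, 1, 7]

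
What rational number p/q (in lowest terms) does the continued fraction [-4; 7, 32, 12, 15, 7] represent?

Start with 7.
15 + 1/(7/1) = 15 + 1/7 = 106/7
12 + 1/(106/7) = 12 + 7/106 = 1279/106
32 + 1/(1279/106) = 32 + 106/1279 = 41034/1279
7 + 1/(41034/1279) = 7 + 1279/41034 = 288517/41034
-4 + 1/(288517/41034) = -4 + 41034/288517 = -1113034/288517

-1113034/288517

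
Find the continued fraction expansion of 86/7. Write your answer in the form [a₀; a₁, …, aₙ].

[12; 3, 2]

86 = 12·7 + 2, so a_0 = 12
7 = 3·2 + 1, so a_1 = 3
2 = 2·1 + 0, so a_2 = 2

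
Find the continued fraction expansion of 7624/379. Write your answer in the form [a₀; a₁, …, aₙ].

7624 ÷ 379 → quotient 20, remainder 44
379 ÷ 44 → quotient 8, remainder 27
44 ÷ 27 → quotient 1, remainder 17
27 ÷ 17 → quotient 1, remainder 10
17 ÷ 10 → quotient 1, remainder 7
10 ÷ 7 → quotient 1, remainder 3
7 ÷ 3 → quotient 2, remainder 1
3 ÷ 1 → quotient 3, remainder 0

[20; 8, 1, 1, 1, 1, 2, 3]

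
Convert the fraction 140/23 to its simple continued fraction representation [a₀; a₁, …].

Run the Euclidean algorithm, recording each quotient:
⌊140/23⌋ = 6, remainder 2
⌊23/2⌋ = 11, remainder 1
⌊2/1⌋ = 2, remainder 0

[6; 11, 2]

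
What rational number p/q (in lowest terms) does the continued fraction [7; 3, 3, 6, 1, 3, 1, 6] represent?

Start with 6.
1 + 1/(6/1) = 1 + 1/6 = 7/6
3 + 1/(7/6) = 3 + 6/7 = 27/7
1 + 1/(27/7) = 1 + 7/27 = 34/27
6 + 1/(34/27) = 6 + 27/34 = 231/34
3 + 1/(231/34) = 3 + 34/231 = 727/231
3 + 1/(727/231) = 3 + 231/727 = 2412/727
7 + 1/(2412/727) = 7 + 727/2412 = 17611/2412

17611/2412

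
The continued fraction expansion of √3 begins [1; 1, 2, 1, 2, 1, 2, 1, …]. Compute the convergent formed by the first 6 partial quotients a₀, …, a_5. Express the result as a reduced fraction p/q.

Work from the innermost term outward:
Start with 1.
2 + 1/(1/1) = 2 + 1/1 = 3/1
1 + 1/(3/1) = 1 + 1/3 = 4/3
2 + 1/(4/3) = 2 + 3/4 = 11/4
1 + 1/(11/4) = 1 + 4/11 = 15/11
1 + 1/(15/11) = 1 + 11/15 = 26/15

26/15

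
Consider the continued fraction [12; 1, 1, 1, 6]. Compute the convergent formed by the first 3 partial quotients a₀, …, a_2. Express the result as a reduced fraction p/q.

25/2

Use the convergent recurrence hₖ = aₖ·hₖ₋₁ + hₖ₋₂ (and likewise for the denominators kₖ):
a_0 = 12: 12/1
a_1 = 1: 13/1
a_2 = 1: 25/2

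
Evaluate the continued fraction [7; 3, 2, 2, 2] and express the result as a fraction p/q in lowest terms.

299/41

Starting at the tail and folding back:
Start with 2.
2 + 1/(2/1) = 2 + 1/2 = 5/2
2 + 1/(5/2) = 2 + 2/5 = 12/5
3 + 1/(12/5) = 3 + 5/12 = 41/12
7 + 1/(41/12) = 7 + 12/41 = 299/41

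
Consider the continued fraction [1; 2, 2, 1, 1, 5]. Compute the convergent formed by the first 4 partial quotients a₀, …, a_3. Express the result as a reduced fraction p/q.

10/7

Start with 1.
2 + 1/(1/1) = 2 + 1/1 = 3/1
2 + 1/(3/1) = 2 + 1/3 = 7/3
1 + 1/(7/3) = 1 + 3/7 = 10/7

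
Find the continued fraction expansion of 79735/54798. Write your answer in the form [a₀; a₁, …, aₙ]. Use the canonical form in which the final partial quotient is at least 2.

79735 ÷ 54798 → quotient 1, remainder 24937
54798 ÷ 24937 → quotient 2, remainder 4924
24937 ÷ 4924 → quotient 5, remainder 317
4924 ÷ 317 → quotient 15, remainder 169
317 ÷ 169 → quotient 1, remainder 148
169 ÷ 148 → quotient 1, remainder 21
148 ÷ 21 → quotient 7, remainder 1
21 ÷ 1 → quotient 21, remainder 0

[1; 2, 5, 15, 1, 1, 7, 21]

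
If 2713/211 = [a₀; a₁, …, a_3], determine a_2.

2713 ÷ 211 → quotient 12, remainder 181
211 ÷ 181 → quotient 1, remainder 30
181 ÷ 30 → quotient 6, remainder 1

6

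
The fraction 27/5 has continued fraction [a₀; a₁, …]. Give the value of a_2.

27 ÷ 5 → quotient 5, remainder 2
5 ÷ 2 → quotient 2, remainder 1
2 ÷ 1 → quotient 2, remainder 0

2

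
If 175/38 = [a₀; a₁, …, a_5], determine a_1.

1

⌊175/38⌋ = 4, remainder 23
⌊38/23⌋ = 1, remainder 15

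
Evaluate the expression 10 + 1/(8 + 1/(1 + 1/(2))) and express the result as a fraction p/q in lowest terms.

263/26

Start with 2.
1 + 1/(2/1) = 1 + 1/2 = 3/2
8 + 1/(3/2) = 8 + 2/3 = 26/3
10 + 1/(26/3) = 10 + 3/26 = 263/26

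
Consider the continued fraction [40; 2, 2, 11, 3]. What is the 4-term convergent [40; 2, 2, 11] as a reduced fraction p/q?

2303/57

Start with 11.
2 + 1/(11/1) = 2 + 1/11 = 23/11
2 + 1/(23/11) = 2 + 11/23 = 57/23
40 + 1/(57/23) = 40 + 23/57 = 2303/57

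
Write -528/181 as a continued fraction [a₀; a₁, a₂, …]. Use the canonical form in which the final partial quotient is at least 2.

-528 ÷ 181 → quotient -3, remainder 15
181 ÷ 15 → quotient 12, remainder 1
15 ÷ 1 → quotient 15, remainder 0

[-3; 12, 15]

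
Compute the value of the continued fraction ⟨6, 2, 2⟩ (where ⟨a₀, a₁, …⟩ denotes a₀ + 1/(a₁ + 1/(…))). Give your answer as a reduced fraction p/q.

32/5

Start with 2.
2 + 1/(2/1) = 2 + 1/2 = 5/2
6 + 1/(5/2) = 6 + 2/5 = 32/5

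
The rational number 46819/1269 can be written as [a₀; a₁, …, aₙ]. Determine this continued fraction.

[36; 1, 8, 2, 7, 1, 7]

46819 ÷ 1269 → quotient 36, remainder 1135
1269 ÷ 1135 → quotient 1, remainder 134
1135 ÷ 134 → quotient 8, remainder 63
134 ÷ 63 → quotient 2, remainder 8
63 ÷ 8 → quotient 7, remainder 7
8 ÷ 7 → quotient 1, remainder 1
7 ÷ 1 → quotient 7, remainder 0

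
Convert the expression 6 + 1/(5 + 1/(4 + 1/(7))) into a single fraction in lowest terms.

a_0 = 6: 6/1
a_1 = 5: 31/5
a_2 = 4: 130/21
a_3 = 7: 941/152

941/152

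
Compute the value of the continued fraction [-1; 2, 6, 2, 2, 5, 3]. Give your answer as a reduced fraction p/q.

a_0 = -1: -1/1
a_1 = 2: -1/2
a_2 = 6: -7/13
a_3 = 2: -15/28
a_4 = 2: -37/69
a_5 = 5: -200/373
a_6 = 3: -637/1188

-637/1188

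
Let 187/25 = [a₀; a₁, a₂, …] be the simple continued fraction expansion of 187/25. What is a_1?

187 = 7·25 + 12, so a_0 = 7
25 = 2·12 + 1, so a_1 = 2

2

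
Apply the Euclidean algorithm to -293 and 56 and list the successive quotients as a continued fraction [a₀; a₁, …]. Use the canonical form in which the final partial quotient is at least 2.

⌊-293/56⌋ = -6, remainder 43
⌊56/43⌋ = 1, remainder 13
⌊43/13⌋ = 3, remainder 4
⌊13/4⌋ = 3, remainder 1
⌊4/1⌋ = 4, remainder 0

[-6; 1, 3, 3, 4]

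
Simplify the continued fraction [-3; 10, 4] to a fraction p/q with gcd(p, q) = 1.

Build up convergents one term at a time:
a_0 = -3: -3/1
a_1 = 10: -29/10
a_2 = 4: -119/41

-119/41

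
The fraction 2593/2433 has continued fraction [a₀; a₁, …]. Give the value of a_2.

4

2593 = 1·2433 + 160, so a_0 = 1
2433 = 15·160 + 33, so a_1 = 15
160 = 4·33 + 28, so a_2 = 4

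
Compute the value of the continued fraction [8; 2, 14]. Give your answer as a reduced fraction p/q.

Starting at the tail and folding back:
Start with 14.
2 + 1/(14/1) = 2 + 1/14 = 29/14
8 + 1/(29/14) = 8 + 14/29 = 246/29

246/29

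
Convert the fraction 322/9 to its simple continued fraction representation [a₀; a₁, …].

[35; 1, 3, 2]

322 = 35·9 + 7, so a_0 = 35
9 = 1·7 + 2, so a_1 = 1
7 = 3·2 + 1, so a_2 = 3
2 = 2·1 + 0, so a_3 = 2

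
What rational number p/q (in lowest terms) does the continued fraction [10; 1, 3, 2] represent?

97/9

Starting at the tail and folding back:
Start with 2.
3 + 1/(2/1) = 3 + 1/2 = 7/2
1 + 1/(7/2) = 1 + 2/7 = 9/7
10 + 1/(9/7) = 10 + 7/9 = 97/9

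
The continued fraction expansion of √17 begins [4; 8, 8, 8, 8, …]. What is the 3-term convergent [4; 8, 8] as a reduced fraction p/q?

Collapse the nested fraction from the inside out:
Start with 8.
8 + 1/(8/1) = 8 + 1/8 = 65/8
4 + 1/(65/8) = 4 + 8/65 = 268/65

268/65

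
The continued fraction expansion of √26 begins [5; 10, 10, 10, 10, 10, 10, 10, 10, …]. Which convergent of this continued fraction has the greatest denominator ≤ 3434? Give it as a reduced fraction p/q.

5201/1020

List convergents until the denominator exceeds the bound:
a_0 = 5: 5/1  (≤ bound)
a_1 = 10: 51/10  (≤ bound)
a_2 = 10: 515/101  (≤ bound)
a_3 = 10: 5201/1020  (≤ bound)
a_4 = 10: 52525/10301  (> 3434, stop)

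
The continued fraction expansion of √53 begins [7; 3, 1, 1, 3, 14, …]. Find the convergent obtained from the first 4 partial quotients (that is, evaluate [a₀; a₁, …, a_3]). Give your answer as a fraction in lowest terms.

a_0 = 7: 7/1
a_1 = 3: 22/3
a_2 = 1: 29/4
a_3 = 1: 51/7

51/7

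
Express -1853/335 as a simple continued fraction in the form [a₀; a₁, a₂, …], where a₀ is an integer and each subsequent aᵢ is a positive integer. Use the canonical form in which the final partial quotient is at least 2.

Run the Euclidean algorithm, recording each quotient:
⌊-1853/335⌋ = -6, remainder 157
⌊335/157⌋ = 2, remainder 21
⌊157/21⌋ = 7, remainder 10
⌊21/10⌋ = 2, remainder 1
⌊10/1⌋ = 10, remainder 0

[-6; 2, 7, 2, 10]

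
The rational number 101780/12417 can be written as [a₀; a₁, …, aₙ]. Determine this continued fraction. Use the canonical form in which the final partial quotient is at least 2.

[8; 5, 12, 2, 2, 6, 6]

101780 ÷ 12417 → quotient 8, remainder 2444
12417 ÷ 2444 → quotient 5, remainder 197
2444 ÷ 197 → quotient 12, remainder 80
197 ÷ 80 → quotient 2, remainder 37
80 ÷ 37 → quotient 2, remainder 6
37 ÷ 6 → quotient 6, remainder 1
6 ÷ 1 → quotient 6, remainder 0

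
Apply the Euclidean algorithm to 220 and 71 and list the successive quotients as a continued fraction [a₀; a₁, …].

[3; 10, 7]

220 ÷ 71 → quotient 3, remainder 7
71 ÷ 7 → quotient 10, remainder 1
7 ÷ 1 → quotient 7, remainder 0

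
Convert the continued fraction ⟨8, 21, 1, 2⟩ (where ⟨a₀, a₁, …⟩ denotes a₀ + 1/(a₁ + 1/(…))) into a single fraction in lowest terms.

Start with 2.
1 + 1/(2/1) = 1 + 1/2 = 3/2
21 + 1/(3/2) = 21 + 2/3 = 65/3
8 + 1/(65/3) = 8 + 3/65 = 523/65

523/65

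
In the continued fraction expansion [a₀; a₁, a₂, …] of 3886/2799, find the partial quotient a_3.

1

⌊3886/2799⌋ = 1, remainder 1087
⌊2799/1087⌋ = 2, remainder 625
⌊1087/625⌋ = 1, remainder 462
⌊625/462⌋ = 1, remainder 163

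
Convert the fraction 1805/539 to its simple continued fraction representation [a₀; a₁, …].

Apply division with remainder until the remainder is 0:
1805 = 3·539 + 188, so a_0 = 3
539 = 2·188 + 163, so a_1 = 2
188 = 1·163 + 25, so a_2 = 1
163 = 6·25 + 13, so a_3 = 6
25 = 1·13 + 12, so a_4 = 1
13 = 1·12 + 1, so a_5 = 1
12 = 12·1 + 0, so a_6 = 12

[3; 2, 1, 6, 1, 1, 12]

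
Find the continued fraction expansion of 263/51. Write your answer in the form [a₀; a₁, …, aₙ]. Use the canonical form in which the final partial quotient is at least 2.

[5; 6, 2, 1, 2]

⌊263/51⌋ = 5, remainder 8
⌊51/8⌋ = 6, remainder 3
⌊8/3⌋ = 2, remainder 2
⌊3/2⌋ = 1, remainder 1
⌊2/1⌋ = 2, remainder 0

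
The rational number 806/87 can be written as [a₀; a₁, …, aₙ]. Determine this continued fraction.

Repeatedly divide and take the remainder:
806 ÷ 87 → quotient 9, remainder 23
87 ÷ 23 → quotient 3, remainder 18
23 ÷ 18 → quotient 1, remainder 5
18 ÷ 5 → quotient 3, remainder 3
5 ÷ 3 → quotient 1, remainder 2
3 ÷ 2 → quotient 1, remainder 1
2 ÷ 1 → quotient 2, remainder 0

[9; 3, 1, 3, 1, 1, 2]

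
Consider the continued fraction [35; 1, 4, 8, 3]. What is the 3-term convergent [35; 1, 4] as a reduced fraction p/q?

179/5

Compute successive convergents:
a_0 = 35: 35/1
a_1 = 1: 36/1
a_2 = 4: 179/5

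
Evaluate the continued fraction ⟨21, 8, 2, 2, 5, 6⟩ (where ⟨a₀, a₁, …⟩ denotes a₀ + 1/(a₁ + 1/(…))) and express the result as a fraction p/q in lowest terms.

29651/1404

a_0 = 21: 21/1
a_1 = 8: 169/8
a_2 = 2: 359/17
a_3 = 2: 887/42
a_4 = 5: 4794/227
a_5 = 6: 29651/1404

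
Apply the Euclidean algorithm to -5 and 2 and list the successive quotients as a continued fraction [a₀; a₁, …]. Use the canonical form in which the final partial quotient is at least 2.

-5 ÷ 2 → quotient -3, remainder 1
2 ÷ 1 → quotient 2, remainder 0

[-3; 2]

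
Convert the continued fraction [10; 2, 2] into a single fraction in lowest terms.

Starting at the tail and folding back:
Start with 2.
2 + 1/(2/1) = 2 + 1/2 = 5/2
10 + 1/(5/2) = 10 + 2/5 = 52/5

52/5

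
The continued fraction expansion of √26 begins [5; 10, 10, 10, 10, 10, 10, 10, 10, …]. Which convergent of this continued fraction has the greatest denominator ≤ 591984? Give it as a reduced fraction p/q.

List convergents until the denominator exceeds the bound:
a_0 = 5: 5/1  (≤ bound)
a_1 = 10: 51/10  (≤ bound)
a_2 = 10: 515/101  (≤ bound)
a_3 = 10: 5201/1020  (≤ bound)
a_4 = 10: 52525/10301  (≤ bound)
a_5 = 10: 530451/104030  (≤ bound)
a_6 = 10: 5357035/1050601  (> 591984, stop)

530451/104030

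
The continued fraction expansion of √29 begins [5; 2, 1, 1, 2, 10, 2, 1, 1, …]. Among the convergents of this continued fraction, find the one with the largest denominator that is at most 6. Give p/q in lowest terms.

a_0 = 5: 5/1  (≤ bound)
a_1 = 2: 11/2  (≤ bound)
a_2 = 1: 16/3  (≤ bound)
a_3 = 1: 27/5  (≤ bound)
a_4 = 2: 70/13  (> 6, stop)

27/5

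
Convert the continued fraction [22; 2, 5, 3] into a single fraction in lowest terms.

786/35

Start with 3.
5 + 1/(3/1) = 5 + 1/3 = 16/3
2 + 1/(16/3) = 2 + 3/16 = 35/16
22 + 1/(35/16) = 22 + 16/35 = 786/35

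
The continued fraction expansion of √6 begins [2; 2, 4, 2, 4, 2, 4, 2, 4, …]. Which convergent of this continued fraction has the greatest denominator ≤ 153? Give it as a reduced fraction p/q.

218/89

List convergents until the denominator exceeds the bound:
a_0 = 2: 2/1  (≤ bound)
a_1 = 2: 5/2  (≤ bound)
a_2 = 4: 22/9  (≤ bound)
a_3 = 2: 49/20  (≤ bound)
a_4 = 4: 218/89  (≤ bound)
a_5 = 2: 485/198  (> 153, stop)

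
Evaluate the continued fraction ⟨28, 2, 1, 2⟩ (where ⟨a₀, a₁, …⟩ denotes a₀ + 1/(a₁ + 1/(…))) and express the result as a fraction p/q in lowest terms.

Start with 2.
1 + 1/(2/1) = 1 + 1/2 = 3/2
2 + 1/(3/2) = 2 + 2/3 = 8/3
28 + 1/(8/3) = 28 + 3/8 = 227/8

227/8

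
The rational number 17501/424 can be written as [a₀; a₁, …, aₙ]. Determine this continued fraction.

[41; 3, 1, 1, 1, 1, 1, 14]

Repeatedly divide and take the remainder:
17501 = 41·424 + 117, so a_0 = 41
424 = 3·117 + 73, so a_1 = 3
117 = 1·73 + 44, so a_2 = 1
73 = 1·44 + 29, so a_3 = 1
44 = 1·29 + 15, so a_4 = 1
29 = 1·15 + 14, so a_5 = 1
15 = 1·14 + 1, so a_6 = 1
14 = 14·1 + 0, so a_7 = 14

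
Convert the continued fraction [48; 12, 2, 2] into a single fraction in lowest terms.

2981/62

Start with 2.
2 + 1/(2/1) = 2 + 1/2 = 5/2
12 + 1/(5/2) = 12 + 2/5 = 62/5
48 + 1/(62/5) = 48 + 5/62 = 2981/62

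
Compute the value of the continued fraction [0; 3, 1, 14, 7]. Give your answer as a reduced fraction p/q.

a_0 = 0: 0/1
a_1 = 3: 1/3
a_2 = 1: 1/4
a_3 = 14: 15/59
a_4 = 7: 106/417

106/417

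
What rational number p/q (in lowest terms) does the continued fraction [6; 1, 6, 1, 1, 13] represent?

Collapse the nested fraction from the inside out:
Start with 13.
1 + 1/(13/1) = 1 + 1/13 = 14/13
1 + 1/(14/13) = 1 + 13/14 = 27/14
6 + 1/(27/14) = 6 + 14/27 = 176/27
1 + 1/(176/27) = 1 + 27/176 = 203/176
6 + 1/(203/176) = 6 + 176/203 = 1394/203

1394/203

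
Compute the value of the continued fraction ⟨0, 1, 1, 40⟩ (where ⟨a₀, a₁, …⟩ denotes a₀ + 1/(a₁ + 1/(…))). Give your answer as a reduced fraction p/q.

Start with 40.
1 + 1/(40/1) = 1 + 1/40 = 41/40
1 + 1/(41/40) = 1 + 40/41 = 81/41
0 + 1/(81/41) = 0 + 41/81 = 41/81

41/81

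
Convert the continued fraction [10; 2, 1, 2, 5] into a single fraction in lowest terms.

446/43

Start with 5.
2 + 1/(5/1) = 2 + 1/5 = 11/5
1 + 1/(11/5) = 1 + 5/11 = 16/11
2 + 1/(16/11) = 2 + 11/16 = 43/16
10 + 1/(43/16) = 10 + 16/43 = 446/43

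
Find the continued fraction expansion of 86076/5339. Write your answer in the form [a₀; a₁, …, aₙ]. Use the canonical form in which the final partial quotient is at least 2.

[16; 8, 5, 3, 3, 12]

86076 = 16·5339 + 652, so a_0 = 16
5339 = 8·652 + 123, so a_1 = 8
652 = 5·123 + 37, so a_2 = 5
123 = 3·37 + 12, so a_3 = 3
37 = 3·12 + 1, so a_4 = 3
12 = 12·1 + 0, so a_5 = 12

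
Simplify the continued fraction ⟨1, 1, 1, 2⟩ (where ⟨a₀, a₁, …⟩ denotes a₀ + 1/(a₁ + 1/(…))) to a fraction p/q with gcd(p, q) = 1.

Start with 2.
1 + 1/(2/1) = 1 + 1/2 = 3/2
1 + 1/(3/2) = 1 + 2/3 = 5/3
1 + 1/(5/3) = 1 + 3/5 = 8/5

8/5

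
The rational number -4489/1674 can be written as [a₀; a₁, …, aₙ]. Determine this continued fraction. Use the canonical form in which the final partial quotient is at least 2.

[-3; 3, 7, 9, 2, 1, 2]

⌊-4489/1674⌋ = -3, remainder 533
⌊1674/533⌋ = 3, remainder 75
⌊533/75⌋ = 7, remainder 8
⌊75/8⌋ = 9, remainder 3
⌊8/3⌋ = 2, remainder 2
⌊3/2⌋ = 1, remainder 1
⌊2/1⌋ = 2, remainder 0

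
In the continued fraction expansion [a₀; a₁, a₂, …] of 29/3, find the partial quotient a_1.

29 = 9·3 + 2, so a_0 = 9
3 = 1·2 + 1, so a_1 = 1

1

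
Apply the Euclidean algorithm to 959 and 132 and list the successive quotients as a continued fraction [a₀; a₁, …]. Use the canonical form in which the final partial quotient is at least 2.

Run the Euclidean algorithm, recording each quotient:
959 ÷ 132 → quotient 7, remainder 35
132 ÷ 35 → quotient 3, remainder 27
35 ÷ 27 → quotient 1, remainder 8
27 ÷ 8 → quotient 3, remainder 3
8 ÷ 3 → quotient 2, remainder 2
3 ÷ 2 → quotient 1, remainder 1
2 ÷ 1 → quotient 2, remainder 0

[7; 3, 1, 3, 2, 1, 2]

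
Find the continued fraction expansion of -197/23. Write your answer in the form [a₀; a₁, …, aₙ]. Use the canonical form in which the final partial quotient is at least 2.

Run the Euclidean algorithm, recording each quotient:
⌊-197/23⌋ = -9, remainder 10
⌊23/10⌋ = 2, remainder 3
⌊10/3⌋ = 3, remainder 1
⌊3/1⌋ = 3, remainder 0

[-9; 2, 3, 3]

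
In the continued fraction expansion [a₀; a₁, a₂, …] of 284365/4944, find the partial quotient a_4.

Repeatedly divide and take the remainder:
284365 ÷ 4944 → quotient 57, remainder 2557
4944 ÷ 2557 → quotient 1, remainder 2387
2557 ÷ 2387 → quotient 1, remainder 170
2387 ÷ 170 → quotient 14, remainder 7
170 ÷ 7 → quotient 24, remainder 2

24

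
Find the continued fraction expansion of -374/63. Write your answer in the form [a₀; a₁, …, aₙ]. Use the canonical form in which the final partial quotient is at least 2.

[-6; 15, 1, 3]

⌊-374/63⌋ = -6, remainder 4
⌊63/4⌋ = 15, remainder 3
⌊4/3⌋ = 1, remainder 1
⌊3/1⌋ = 3, remainder 0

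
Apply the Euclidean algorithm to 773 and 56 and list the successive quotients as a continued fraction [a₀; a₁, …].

[13; 1, 4, 11]

Repeatedly divide and take the remainder:
773 ÷ 56 → quotient 13, remainder 45
56 ÷ 45 → quotient 1, remainder 11
45 ÷ 11 → quotient 4, remainder 1
11 ÷ 1 → quotient 11, remainder 0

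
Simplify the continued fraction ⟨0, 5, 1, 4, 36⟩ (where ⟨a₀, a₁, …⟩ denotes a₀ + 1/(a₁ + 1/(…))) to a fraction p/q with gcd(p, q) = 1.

181/1050

Start with 36.
4 + 1/(36/1) = 4 + 1/36 = 145/36
1 + 1/(145/36) = 1 + 36/145 = 181/145
5 + 1/(181/145) = 5 + 145/181 = 1050/181
0 + 1/(1050/181) = 0 + 181/1050 = 181/1050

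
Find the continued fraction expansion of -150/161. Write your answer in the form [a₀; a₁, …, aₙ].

Run the Euclidean algorithm, recording each quotient:
-150 ÷ 161 → quotient -1, remainder 11
161 ÷ 11 → quotient 14, remainder 7
11 ÷ 7 → quotient 1, remainder 4
7 ÷ 4 → quotient 1, remainder 3
4 ÷ 3 → quotient 1, remainder 1
3 ÷ 1 → quotient 3, remainder 0

[-1; 14, 1, 1, 1, 3]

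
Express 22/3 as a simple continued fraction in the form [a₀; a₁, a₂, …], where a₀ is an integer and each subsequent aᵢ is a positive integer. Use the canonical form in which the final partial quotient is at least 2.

Run the Euclidean algorithm, recording each quotient:
22 ÷ 3 → quotient 7, remainder 1
3 ÷ 1 → quotient 3, remainder 0

[7; 3]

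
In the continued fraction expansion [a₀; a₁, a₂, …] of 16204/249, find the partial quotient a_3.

2

Repeatedly divide and take the remainder:
16204 ÷ 249 → quotient 65, remainder 19
249 ÷ 19 → quotient 13, remainder 2
19 ÷ 2 → quotient 9, remainder 1
2 ÷ 1 → quotient 2, remainder 0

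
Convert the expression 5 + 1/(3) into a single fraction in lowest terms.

16/3

a_0 = 5: 5/1
a_1 = 3: 16/3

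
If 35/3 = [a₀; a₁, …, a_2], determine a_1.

35 ÷ 3 → quotient 11, remainder 2
3 ÷ 2 → quotient 1, remainder 1

1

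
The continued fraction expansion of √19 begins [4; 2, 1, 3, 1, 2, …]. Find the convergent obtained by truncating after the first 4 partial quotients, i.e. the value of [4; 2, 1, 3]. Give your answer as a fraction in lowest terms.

48/11

Start with 3.
1 + 1/(3/1) = 1 + 1/3 = 4/3
2 + 1/(4/3) = 2 + 3/4 = 11/4
4 + 1/(11/4) = 4 + 4/11 = 48/11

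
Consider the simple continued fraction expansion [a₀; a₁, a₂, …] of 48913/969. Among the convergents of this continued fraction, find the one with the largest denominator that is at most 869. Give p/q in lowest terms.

14790/293

a_0 = 50: 50/1  (≤ bound)
a_1 = 2: 101/2  (≤ bound)
a_2 = 10: 1060/21  (≤ bound)
a_3 = 1: 1161/23  (≤ bound)
a_4 = 3: 4543/90  (≤ bound)
a_5 = 3: 14790/293  (≤ bound)
a_6 = 3: 48913/969  (> 869, stop)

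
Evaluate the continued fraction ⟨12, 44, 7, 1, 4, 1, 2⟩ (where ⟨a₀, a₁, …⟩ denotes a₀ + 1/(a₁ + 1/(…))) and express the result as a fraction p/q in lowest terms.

70561/5869

Start with 2.
1 + 1/(2/1) = 1 + 1/2 = 3/2
4 + 1/(3/2) = 4 + 2/3 = 14/3
1 + 1/(14/3) = 1 + 3/14 = 17/14
7 + 1/(17/14) = 7 + 14/17 = 133/17
44 + 1/(133/17) = 44 + 17/133 = 5869/133
12 + 1/(5869/133) = 12 + 133/5869 = 70561/5869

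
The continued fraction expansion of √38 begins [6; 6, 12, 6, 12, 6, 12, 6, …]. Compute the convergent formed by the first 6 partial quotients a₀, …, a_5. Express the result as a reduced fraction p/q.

202501/32850

a_0 = 6: 6/1
a_1 = 6: 37/6
a_2 = 12: 450/73
a_3 = 6: 2737/444
a_4 = 12: 33294/5401
a_5 = 6: 202501/32850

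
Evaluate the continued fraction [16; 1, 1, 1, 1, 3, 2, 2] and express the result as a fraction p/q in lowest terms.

1661/100

Start with 2.
2 + 1/(2/1) = 2 + 1/2 = 5/2
3 + 1/(5/2) = 3 + 2/5 = 17/5
1 + 1/(17/5) = 1 + 5/17 = 22/17
1 + 1/(22/17) = 1 + 17/22 = 39/22
1 + 1/(39/22) = 1 + 22/39 = 61/39
1 + 1/(61/39) = 1 + 39/61 = 100/61
16 + 1/(100/61) = 16 + 61/100 = 1661/100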